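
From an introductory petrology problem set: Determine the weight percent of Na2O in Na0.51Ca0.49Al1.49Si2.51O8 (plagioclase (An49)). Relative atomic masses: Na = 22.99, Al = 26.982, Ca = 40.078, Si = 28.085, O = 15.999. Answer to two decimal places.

Molar mass of Na0.51Ca0.49Al1.49Si2.51O8 = 0.51*22.99 + 0.49*40.078 + 1.49*26.982 + 2.51*28.085 + 8*15.999 = 270.052 g/mol.
Each formula unit contains 0.51 Na, equivalent to 0.51/2 = 0.2550 mol Na2O.
M(Na2O) = 2×22.99 + 1×15.999 = 61.979 g/mol.
Mass of Na2O per formula unit = 0.2550 × 61.979 = 15.805 g.
Na2O wt% = 15.805 / 270.052 × 100 = 5.85%.

5.85 wt%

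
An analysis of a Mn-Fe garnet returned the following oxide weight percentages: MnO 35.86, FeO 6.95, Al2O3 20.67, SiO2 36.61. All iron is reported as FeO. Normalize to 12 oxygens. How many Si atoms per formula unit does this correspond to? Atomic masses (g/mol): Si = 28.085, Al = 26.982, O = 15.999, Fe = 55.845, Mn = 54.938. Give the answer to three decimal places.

3.010 Si apfu

MnO (M=70.937): mol = 0.50552; Mn = 0.50552, O = 0.50552.
FeO (M=71.844): mol = 0.09674; Fe = 0.09674, O = 0.09674.
Al2O3 (M=101.961): mol = 0.20272; Al = 0.40544, O = 0.60816.
SiO2 (M=60.083): mol = 0.60932; Si = 0.60932, O = 1.21864.
ΣO = 2.42906; factor = 12/ΣO = 4.94018.
Si apfu = 0.60932 × 4.94018 = 3.010.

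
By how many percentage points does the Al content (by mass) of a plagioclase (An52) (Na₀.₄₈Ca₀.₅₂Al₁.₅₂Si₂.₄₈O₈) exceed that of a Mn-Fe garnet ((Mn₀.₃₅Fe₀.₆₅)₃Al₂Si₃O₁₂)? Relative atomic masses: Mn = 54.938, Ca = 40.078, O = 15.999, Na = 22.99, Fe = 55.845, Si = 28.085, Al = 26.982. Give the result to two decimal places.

Al in Na₀.₄₈Ca₀.₅₂Al₁.₅₂Si₂.₄₈O₈: molar mass 270.531 g/mol; 1.52×26.982 = 41.013 g → 15.16 wt%.
Al in (Mn₀.₃₅Fe₀.₆₅)₃Al₂Si₃O₁₂: molar mass 496.790 g/mol; 2×26.982 = 53.964 g → 10.86 wt%.
Difference = 15.16 − 10.86 = 4.30 percentage points.

4.30 percentage points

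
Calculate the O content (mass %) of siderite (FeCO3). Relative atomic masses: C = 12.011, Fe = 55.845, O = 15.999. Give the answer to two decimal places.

M(FeCO3) = 115.853 g/mol.
O contributes 3 × 15.999 = 47.997 g per mole.
47.997/115.853 = 0.4143 → 41.43%.

41.43 mass %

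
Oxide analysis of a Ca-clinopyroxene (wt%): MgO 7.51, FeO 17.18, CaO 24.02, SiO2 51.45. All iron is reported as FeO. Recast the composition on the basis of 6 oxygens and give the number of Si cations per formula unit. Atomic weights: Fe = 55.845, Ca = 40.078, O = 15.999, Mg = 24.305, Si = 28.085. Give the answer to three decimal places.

2.002 Si apfu

MgO: 7.51/40.304 = 0.18633 mol → 0.18633 mol Mg, 0.18633 mol O.
FeO: 17.18/71.844 = 0.23913 mol → 0.23913 mol Fe, 0.23913 mol O.
CaO: 24.02/56.077 = 0.42834 mol → 0.42834 mol Ca, 0.42834 mol O.
SiO2: 51.45/60.083 = 0.85632 mol → 0.85632 mol Si, 1.71264 mol O.
Total oxygen = 2.56644 mol. Normalization factor = 6/2.56644 = 2.33787.
Si per 6 O = 0.85632 × 2.33787 = 2.002.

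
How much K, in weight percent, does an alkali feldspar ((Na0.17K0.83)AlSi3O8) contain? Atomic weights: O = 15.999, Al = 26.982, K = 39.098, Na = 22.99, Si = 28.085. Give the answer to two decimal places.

Formula mass = 0.17·22.99 + 0.83·39.098 + 1·26.982 + 3·28.085 + 8·15.999 = 275.589 g/mol, of which 32.451 g is K.
So K makes up 32.451/275.589 = 0.1178 of the mass, i.e. 11.78%.

11.78 weight percent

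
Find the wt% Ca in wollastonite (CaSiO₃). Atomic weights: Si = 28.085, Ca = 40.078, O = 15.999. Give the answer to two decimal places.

34.50 mass %

Molar mass of CaSiO₃: 1×40.078 + 1×28.085 + 3×15.999 = 116.160 g/mol.
Mass of Ca per formula unit: 1 × 40.078 = 40.078 g.
Weight fraction Ca = 40.078 / 116.160 = 0.3450.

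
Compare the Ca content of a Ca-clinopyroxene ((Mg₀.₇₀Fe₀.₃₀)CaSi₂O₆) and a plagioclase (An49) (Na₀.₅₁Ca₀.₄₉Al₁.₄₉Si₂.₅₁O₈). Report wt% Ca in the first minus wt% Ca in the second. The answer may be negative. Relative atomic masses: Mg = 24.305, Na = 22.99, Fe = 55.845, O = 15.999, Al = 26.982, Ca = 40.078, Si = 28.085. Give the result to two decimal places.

10.46 percentage points

First mineral: 40.078 g Ca in 226.009 g formula = 17.73 wt% Ca.
Second mineral: 19.638 g Ca in 270.052 g formula = 7.27 wt% Ca.
17.73% − 7.27% gives a difference of 10.46 percentage points.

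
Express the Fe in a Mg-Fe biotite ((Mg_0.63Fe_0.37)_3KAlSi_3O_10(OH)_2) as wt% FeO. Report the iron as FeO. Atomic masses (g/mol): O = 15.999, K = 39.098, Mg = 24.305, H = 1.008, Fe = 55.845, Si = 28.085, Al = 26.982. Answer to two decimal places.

17.63 wt%

Molar mass of (Mg_0.63Fe_0.37)_3KAlSi_3O_10(OH)_2 = 1.89×24.305 + 1.11×55.845 + 1×39.098 + 1×26.982 + 3×28.085 + 12×15.999 + 2×1.008 = 452.263 g/mol.
Each formula unit contains 1.11 Fe, equivalent to 1.11/1 = 1.1100 mol FeO.
M(FeO) = 1×55.845 + 1×15.999 = 71.844 g/mol.
Mass of FeO per formula unit = 1.1100 × 71.844 = 79.747 g.
FeO wt% = 79.747 / 452.263 × 100 = 17.63%.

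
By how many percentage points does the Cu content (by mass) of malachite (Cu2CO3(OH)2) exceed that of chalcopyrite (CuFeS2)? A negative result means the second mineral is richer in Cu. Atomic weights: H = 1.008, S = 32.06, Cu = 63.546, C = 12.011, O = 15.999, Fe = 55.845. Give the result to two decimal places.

First mineral: 127.092 g Cu in 221.114 g formula = 57.48 wt% Cu.
Second mineral: 63.546 g Cu in 183.511 g formula = 34.63 wt% Cu.
57.48% − 34.63% gives a difference of 22.85 percentage points.

22.85 percentage points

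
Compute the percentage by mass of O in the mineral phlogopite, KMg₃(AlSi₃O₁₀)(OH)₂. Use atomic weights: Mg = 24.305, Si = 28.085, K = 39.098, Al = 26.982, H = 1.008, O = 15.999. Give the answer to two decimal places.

M(KMg₃(AlSi₃O₁₀)(OH)₂) = 417.254 g/mol.
O contributes 12 × 15.999 = 191.988 g per mole.
191.988/417.254 = 0.4601 → 46.01%.

46.01 wt%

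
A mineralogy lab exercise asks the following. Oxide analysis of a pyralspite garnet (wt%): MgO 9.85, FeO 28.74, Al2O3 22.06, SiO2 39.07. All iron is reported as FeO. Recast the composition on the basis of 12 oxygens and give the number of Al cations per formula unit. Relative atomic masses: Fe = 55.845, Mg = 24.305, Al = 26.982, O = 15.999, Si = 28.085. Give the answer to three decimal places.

MgO (M=40.304): mol = 0.24439; Mg = 0.24439, O = 0.24439.
FeO (M=71.844): mol = 0.40003; Fe = 0.40003, O = 0.40003.
Al2O3 (M=101.961): mol = 0.21636; Al = 0.43272, O = 0.64908.
SiO2 (M=60.083): mol = 0.65027; Si = 0.65027, O = 1.30054.
ΣO = 2.59404; factor = 12/ΣO = 4.62599.
Al apfu = 0.43272 × 4.62599 = 2.002.

2.002 Al apfu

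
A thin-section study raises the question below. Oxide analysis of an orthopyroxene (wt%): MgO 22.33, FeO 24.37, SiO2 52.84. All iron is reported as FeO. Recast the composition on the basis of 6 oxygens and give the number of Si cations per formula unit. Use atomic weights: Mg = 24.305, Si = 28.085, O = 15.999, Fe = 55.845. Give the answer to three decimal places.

1.990 Si apfu

22.33 wt% MgO ÷ 40.304 g/mol = 0.55404 mol, giving 0.55404 Mg and 0.55404 O.
24.37 wt% FeO ÷ 71.844 g/mol = 0.33921 mol, giving 0.33921 Fe and 0.33921 O.
52.84 wt% SiO2 ÷ 60.083 g/mol = 0.87945 mol, giving 0.87945 Si and 1.75890 O.
Oxygen sums to 2.65215; scaling by 6/2.65215 = 2.26232 puts the formula on 6 O.
Si: 0.87945 × 2.26232 = 1.990 atoms per formula unit.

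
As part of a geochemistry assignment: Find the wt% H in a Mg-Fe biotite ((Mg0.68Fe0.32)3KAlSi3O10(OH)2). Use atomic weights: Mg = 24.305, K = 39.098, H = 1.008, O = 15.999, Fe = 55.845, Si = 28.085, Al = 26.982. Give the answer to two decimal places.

0.45 weight percent

Formula mass = 2.04*24.305 + 0.96*55.845 + 1*39.098 + 1*26.982 + 3*28.085 + 12*15.999 + 2*1.008 = 447.532 g/mol, of which 2.016 g is H.
So H makes up 2.016/447.532 = 0.0045 of the mass, i.e. 0.45%.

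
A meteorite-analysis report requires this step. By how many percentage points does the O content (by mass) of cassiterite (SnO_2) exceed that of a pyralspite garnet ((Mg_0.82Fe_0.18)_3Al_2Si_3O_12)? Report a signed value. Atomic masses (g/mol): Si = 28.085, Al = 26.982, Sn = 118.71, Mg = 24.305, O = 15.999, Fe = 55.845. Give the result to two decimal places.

First mineral: 31.998 g O in 150.708 g formula = 21.23 wt% O.
Second mineral: 191.988 g O in 420.154 g formula = 45.69 wt% O.
21.23% − 45.69% gives a difference of -24.46 percentage points.

-24.46 percentage points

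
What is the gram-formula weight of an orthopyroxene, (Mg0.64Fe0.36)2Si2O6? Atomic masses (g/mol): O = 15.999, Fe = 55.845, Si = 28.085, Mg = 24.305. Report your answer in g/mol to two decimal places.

Mg: 1.28 × 24.305 = 31.1104
Fe: 0.72 × 55.845 = 40.2084
Si: 2 × 28.085 = 56.1700
O: 6 × 15.999 = 95.9940
Summing the contributions gives the formula mass.

223.48 g/mol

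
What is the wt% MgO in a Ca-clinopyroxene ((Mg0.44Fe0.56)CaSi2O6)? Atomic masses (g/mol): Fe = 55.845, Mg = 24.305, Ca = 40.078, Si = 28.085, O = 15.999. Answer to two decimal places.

7.57 wt%

Molar mass of (Mg0.44Fe0.56)CaSi2O6 = 0.44×24.305 + 0.56×55.845 + 1×40.078 + 2×28.085 + 6×15.999 = 234.209 g/mol.
Each formula unit contains 0.44 Mg, equivalent to 0.44/1 = 0.4400 mol MgO.
M(MgO) = 1×24.305 + 1×15.999 = 40.304 g/mol.
Mass of MgO per formula unit = 0.4400 × 40.304 = 17.734 g.
MgO wt% = 17.734 / 234.209 × 100 = 7.57%.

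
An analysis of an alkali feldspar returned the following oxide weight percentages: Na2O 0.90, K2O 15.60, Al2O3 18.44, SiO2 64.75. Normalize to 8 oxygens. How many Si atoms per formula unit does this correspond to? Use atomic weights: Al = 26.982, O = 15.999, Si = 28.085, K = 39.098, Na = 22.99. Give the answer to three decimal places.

Na2O: 0.90/61.979 = 0.01452 mol → 0.02904 mol Na, 0.01452 mol O.
K2O: 15.60/94.195 = 0.16561 mol → 0.33122 mol K, 0.16561 mol O.
Al2O3: 18.44/101.961 = 0.18085 mol → 0.36170 mol Al, 0.54255 mol O.
SiO2: 64.75/60.083 = 1.07768 mol → 1.07768 mol Si, 2.15536 mol O.
Total oxygen = 2.87804 mol. Normalization factor = 8/2.87804 = 2.77967.
Si per 8 O = 1.07768 × 2.77967 = 2.996.

2.996 Si apfu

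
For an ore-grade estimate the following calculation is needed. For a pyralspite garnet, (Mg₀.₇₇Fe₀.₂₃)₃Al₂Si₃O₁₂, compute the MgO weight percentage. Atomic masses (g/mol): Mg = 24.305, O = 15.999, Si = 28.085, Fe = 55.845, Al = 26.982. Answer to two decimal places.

21.91 wt%

M((Mg₀.₇₇Fe₀.₂₃)₃Al₂Si₃O₁₂) = 424.885 g/mol; M(MgO) = 40.304 g/mol.
Moles MgO per formula unit = 2.31 Mg ÷ 1 = 2.3100.
MgO fraction = (2.3100 × 40.304) / 424.885 = 93.102/424.885 = 0.2191.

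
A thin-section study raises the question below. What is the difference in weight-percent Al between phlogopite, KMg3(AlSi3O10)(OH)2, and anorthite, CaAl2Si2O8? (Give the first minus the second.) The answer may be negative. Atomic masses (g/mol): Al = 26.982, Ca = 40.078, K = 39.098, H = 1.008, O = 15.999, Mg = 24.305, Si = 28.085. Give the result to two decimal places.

First mineral: 26.982 g Al in 417.254 g formula = 6.47 wt% Al.
Second mineral: 53.964 g Al in 278.204 g formula = 19.40 wt% Al.
6.47% − 19.40% gives a difference of -12.93 percentage points.

-12.93 percentage points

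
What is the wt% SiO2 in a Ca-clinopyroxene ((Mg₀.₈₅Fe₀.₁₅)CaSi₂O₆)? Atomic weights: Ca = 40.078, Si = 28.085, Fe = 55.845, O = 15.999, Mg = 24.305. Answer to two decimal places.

54.31 wt%

M((Mg₀.₈₅Fe₀.₁₅)CaSi₂O₆) = 221.278 g/mol; M(SiO2) = 60.083 g/mol.
Moles SiO2 per formula unit = 2 Si ÷ 1 = 2.0000.
SiO2 fraction = (2.0000 × 60.083) / 221.278 = 120.166/221.278 = 0.5431.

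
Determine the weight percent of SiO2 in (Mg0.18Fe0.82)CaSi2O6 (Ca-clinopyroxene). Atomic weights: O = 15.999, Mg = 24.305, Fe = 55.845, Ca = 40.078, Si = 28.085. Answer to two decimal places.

Molar mass of (Mg0.18Fe0.82)CaSi2O6 = 0.18×24.305 + 0.82×55.845 + 1×40.078 + 2×28.085 + 6×15.999 = 242.410 g/mol.
Each formula unit contains 2 Si, equivalent to 2/1 = 2.0000 mol SiO2.
M(SiO2) = 1×28.085 + 2×15.999 = 60.083 g/mol.
Mass of SiO2 per formula unit = 2.0000 × 60.083 = 120.166 g.
SiO2 wt% = 120.166 / 242.410 × 100 = 49.57%.

49.57 wt%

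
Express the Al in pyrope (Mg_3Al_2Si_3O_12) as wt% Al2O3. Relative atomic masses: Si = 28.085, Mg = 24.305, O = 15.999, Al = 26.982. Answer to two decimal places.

Formula mass = 403.122 g/mol.
2 Al → 1.0000 mol Al2O3 per formula unit; M(Al2O3) = 101.961, so Al2O3 mass = 101.961 g.
101.961/403.122 × 100 = 25.29 wt%.

25.29 wt%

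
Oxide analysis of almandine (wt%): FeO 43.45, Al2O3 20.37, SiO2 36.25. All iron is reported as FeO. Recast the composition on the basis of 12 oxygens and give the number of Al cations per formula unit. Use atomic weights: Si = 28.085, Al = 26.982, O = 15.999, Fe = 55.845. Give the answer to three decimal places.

1.989 Al apfu

FeO (M=71.844): mol = 0.60478; Fe = 0.60478, O = 0.60478.
Al2O3 (M=101.961): mol = 0.19978; Al = 0.39956, O = 0.59934.
SiO2 (M=60.083): mol = 0.60333; Si = 0.60333, O = 1.20666.
ΣO = 2.41078; factor = 12/ΣO = 4.97764.
Al apfu = 0.39956 × 4.97764 = 1.989.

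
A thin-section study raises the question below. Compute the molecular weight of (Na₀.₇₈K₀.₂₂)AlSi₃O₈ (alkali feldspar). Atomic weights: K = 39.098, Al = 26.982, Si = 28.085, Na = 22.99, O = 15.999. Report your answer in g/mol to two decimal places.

265.76 g/mol

Na: 0.78 × 22.99 = 17.9322
K: 0.22 × 39.098 = 8.6016
Al: 1 × 26.982 = 26.9820
Si: 3 × 28.085 = 84.2550
O: 8 × 15.999 = 127.9920
Summing the contributions gives the formula mass.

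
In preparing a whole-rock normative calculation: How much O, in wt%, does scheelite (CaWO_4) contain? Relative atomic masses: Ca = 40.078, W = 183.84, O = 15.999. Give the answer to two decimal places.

22.23 wt%

M(CaWO_4) = 287.914 g/mol.
O contributes 4 × 15.999 = 63.996 g per mole.
63.996/287.914 = 0.2223 → 22.23%.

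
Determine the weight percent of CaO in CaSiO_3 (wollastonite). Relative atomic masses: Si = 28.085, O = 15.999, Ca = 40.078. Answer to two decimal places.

48.28 wt%

M(CaSiO_3) = 116.160 g/mol; M(CaO) = 56.077 g/mol.
Moles CaO per formula unit = 1 Ca ÷ 1 = 1.0000.
CaO fraction = (1.0000 × 56.077) / 116.160 = 56.077/116.160 = 0.4828.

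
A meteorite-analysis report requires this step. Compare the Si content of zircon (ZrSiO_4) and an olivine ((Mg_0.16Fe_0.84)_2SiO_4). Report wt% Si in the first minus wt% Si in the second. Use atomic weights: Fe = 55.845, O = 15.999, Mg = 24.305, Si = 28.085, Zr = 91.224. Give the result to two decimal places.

0.82 percentage points

First mineral: 28.085 g Si in 183.305 g formula = 15.32 wt% Si.
Second mineral: 28.085 g Si in 193.678 g formula = 14.50 wt% Si.
15.32% − 14.50% gives a difference of 0.82 percentage points.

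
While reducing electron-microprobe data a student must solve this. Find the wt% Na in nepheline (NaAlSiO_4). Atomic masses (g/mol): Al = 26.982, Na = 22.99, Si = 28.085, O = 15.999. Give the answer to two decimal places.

Molar mass of NaAlSiO_4: 1×22.99 + 1×26.982 + 1×28.085 + 4×15.999 = 142.053 g/mol.
Mass of Na per formula unit: 1 × 22.99 = 22.990 g.
Weight fraction Na = 22.990 / 142.053 = 0.1618.

16.18 wt%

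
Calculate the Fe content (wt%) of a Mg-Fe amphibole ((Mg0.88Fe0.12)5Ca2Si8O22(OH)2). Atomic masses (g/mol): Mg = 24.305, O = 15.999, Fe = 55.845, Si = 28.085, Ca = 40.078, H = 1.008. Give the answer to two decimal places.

M((Mg0.88Fe0.12)5Ca2Si8O22(OH)2) = 831.277 g/mol.
Fe contributes 0.60 × 55.845 = 33.507 g per mole.
33.507/831.277 = 0.0403 → 4.03%.

4.03 wt%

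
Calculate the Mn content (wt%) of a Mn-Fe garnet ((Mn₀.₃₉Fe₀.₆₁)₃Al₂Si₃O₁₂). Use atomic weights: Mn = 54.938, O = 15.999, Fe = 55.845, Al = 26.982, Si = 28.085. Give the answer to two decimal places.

12.94 wt%

Molar mass of (Mn₀.₃₉Fe₀.₆₁)₃Al₂Si₃O₁₂: 1.17·54.938 + 1.83·55.845 + 2·26.982 + 3·28.085 + 12·15.999 = 496.681 g/mol.
Mass of Mn per formula unit: 1.17 × 54.938 = 64.277 g.
Weight fraction Mn = 64.277 / 496.681 = 0.1294.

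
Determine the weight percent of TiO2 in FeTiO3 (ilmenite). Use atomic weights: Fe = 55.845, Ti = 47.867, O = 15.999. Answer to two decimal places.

52.64 wt%

M(FeTiO3) = 151.709 g/mol; M(TiO2) = 79.865 g/mol.
Moles TiO2 per formula unit = 1 Ti ÷ 1 = 1.0000.
TiO2 fraction = (1.0000 × 79.865) / 151.709 = 79.865/151.709 = 0.5264.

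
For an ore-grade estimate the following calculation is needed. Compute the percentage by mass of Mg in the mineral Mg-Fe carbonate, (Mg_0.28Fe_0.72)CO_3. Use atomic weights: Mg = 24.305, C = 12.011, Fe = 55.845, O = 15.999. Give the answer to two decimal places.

Formula mass = 0.28·24.305 + 0.72·55.845 + 1·12.011 + 3·15.999 = 107.022 g/mol, of which 6.805 g is Mg.
So Mg makes up 6.805/107.022 = 0.0636 of the mass, i.e. 6.36%.

6.36 weight percent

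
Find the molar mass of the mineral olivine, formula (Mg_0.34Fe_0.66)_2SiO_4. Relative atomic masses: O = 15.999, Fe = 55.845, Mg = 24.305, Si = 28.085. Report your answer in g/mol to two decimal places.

182.32 g/mol

M = 0.68·24.305 + 1.32·55.845 + 1·28.085 + 4·15.999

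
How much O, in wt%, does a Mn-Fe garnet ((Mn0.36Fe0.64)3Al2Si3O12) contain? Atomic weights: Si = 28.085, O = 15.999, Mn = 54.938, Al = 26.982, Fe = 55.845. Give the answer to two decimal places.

Formula mass = 1.08×54.938 + 1.92×55.845 + 2×26.982 + 3×28.085 + 12×15.999 = 496.762 g/mol, of which 191.988 g is O.
So O makes up 191.988/496.762 = 0.3865 of the mass, i.e. 38.65%.

38.65 wt%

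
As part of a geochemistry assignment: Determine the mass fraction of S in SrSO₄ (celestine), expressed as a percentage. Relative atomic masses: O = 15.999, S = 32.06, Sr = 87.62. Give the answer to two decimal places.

Molar mass of SrSO₄: 1×87.62 + 1×32.06 + 4×15.999 = 183.676 g/mol.
Mass of S per formula unit: 1 × 32.06 = 32.060 g.
Weight fraction S = 32.060 / 183.676 = 0.1745.

17.45 weight percent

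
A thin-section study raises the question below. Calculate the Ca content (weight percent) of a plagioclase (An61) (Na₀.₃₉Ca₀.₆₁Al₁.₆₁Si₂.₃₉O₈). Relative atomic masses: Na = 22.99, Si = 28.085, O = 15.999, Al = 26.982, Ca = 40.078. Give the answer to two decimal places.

8.99 weight percent

Formula mass = 0.39*22.99 + 0.61*40.078 + 1.61*26.982 + 2.39*28.085 + 8*15.999 = 271.970 g/mol, of which 24.448 g is Ca.
So Ca makes up 24.448/271.970 = 0.0899 of the mass, i.e. 8.99%.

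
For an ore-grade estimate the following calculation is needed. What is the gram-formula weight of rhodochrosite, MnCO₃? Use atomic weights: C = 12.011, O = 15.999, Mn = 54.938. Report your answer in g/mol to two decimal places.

Mn: 1 × 54.938 = 54.9380
C: 1 × 12.011 = 12.0110
O: 3 × 15.999 = 47.9970
Summing the contributions gives the formula mass.

114.95 g/mol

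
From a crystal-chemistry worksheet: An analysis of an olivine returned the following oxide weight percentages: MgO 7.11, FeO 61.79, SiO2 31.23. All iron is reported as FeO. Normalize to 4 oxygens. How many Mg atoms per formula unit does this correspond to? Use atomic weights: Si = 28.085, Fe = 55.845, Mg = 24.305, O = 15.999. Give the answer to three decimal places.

MgO (M=40.304): mol = 0.17641; Mg = 0.17641, O = 0.17641.
FeO (M=71.844): mol = 0.86006; Fe = 0.86006, O = 0.86006.
SiO2 (M=60.083): mol = 0.51978; Si = 0.51978, O = 1.03956.
ΣO = 2.07603; factor = 4/ΣO = 1.92675.
Mg apfu = 0.17641 × 1.92675 = 0.340.

0.340 Mg apfu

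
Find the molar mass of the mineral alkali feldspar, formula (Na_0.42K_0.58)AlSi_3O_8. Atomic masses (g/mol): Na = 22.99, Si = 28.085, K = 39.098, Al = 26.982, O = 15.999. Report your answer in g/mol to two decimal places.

The formula mass is the sum 0.42×22.99 + 0.58×39.098 + 1×26.982 + 3×28.085 + 8×15.999.

271.56 g/mol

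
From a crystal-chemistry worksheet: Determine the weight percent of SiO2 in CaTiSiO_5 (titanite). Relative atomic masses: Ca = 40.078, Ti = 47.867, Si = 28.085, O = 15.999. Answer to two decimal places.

Molar mass of CaTiSiO_5 = 1×40.078 + 1×47.867 + 1×28.085 + 5×15.999 = 196.025 g/mol.
Each formula unit contains 1 Si, equivalent to 1/1 = 1.0000 mol SiO2.
M(SiO2) = 1×28.085 + 2×15.999 = 60.083 g/mol.
Mass of SiO2 per formula unit = 1.0000 × 60.083 = 60.083 g.
SiO2 wt% = 60.083 / 196.025 × 100 = 30.65%.

30.65 wt%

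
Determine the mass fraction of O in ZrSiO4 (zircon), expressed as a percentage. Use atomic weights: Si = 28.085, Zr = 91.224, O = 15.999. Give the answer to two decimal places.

Formula mass = 1*91.224 + 1*28.085 + 4*15.999 = 183.305 g/mol, of which 63.996 g is O.
So O makes up 63.996/183.305 = 0.3491 of the mass, i.e. 34.91%.

34.91 wt%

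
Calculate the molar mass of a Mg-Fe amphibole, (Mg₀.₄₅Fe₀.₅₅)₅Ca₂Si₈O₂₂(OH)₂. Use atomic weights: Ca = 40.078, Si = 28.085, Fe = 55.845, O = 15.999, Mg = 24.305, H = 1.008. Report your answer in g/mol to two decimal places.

The formula mass is the sum 2.25×24.305 + 2.75×55.845 + 2×40.078 + 8×28.085 + 24×15.999 + 2×1.008.

899.09 g/mol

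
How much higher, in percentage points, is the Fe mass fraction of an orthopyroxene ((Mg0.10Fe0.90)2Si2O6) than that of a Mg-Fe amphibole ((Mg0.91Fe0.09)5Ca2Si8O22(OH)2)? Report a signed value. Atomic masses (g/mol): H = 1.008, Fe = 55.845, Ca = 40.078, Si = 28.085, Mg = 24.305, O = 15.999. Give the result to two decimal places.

35.99 percentage points

Fe in (Mg0.10Fe0.90)2Si2O6: molar mass 257.546 g/mol; 1.80×55.845 = 100.521 g → 39.03 wt%.
Fe in (Mg0.91Fe0.09)5Ca2Si8O22(OH)2: molar mass 826.546 g/mol; 0.45×55.845 = 25.130 g → 3.04 wt%.
Difference = 39.03 − 3.04 = 35.99 percentage points.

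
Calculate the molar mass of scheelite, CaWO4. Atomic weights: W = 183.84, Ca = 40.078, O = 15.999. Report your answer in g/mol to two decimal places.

287.91 g/mol

M = 1(40.078) + 1(183.84) + 4(15.999)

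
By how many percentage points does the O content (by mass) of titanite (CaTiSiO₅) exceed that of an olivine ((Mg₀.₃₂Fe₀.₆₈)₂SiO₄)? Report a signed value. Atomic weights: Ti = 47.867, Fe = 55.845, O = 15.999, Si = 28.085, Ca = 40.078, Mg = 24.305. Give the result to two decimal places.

5.95 percentage points

M(CaTiSiO₅) = 196.025 g/mol, so wt% O = 79.995/196.025 × 100 = 40.81%.
M((Mg₀.₃₂Fe₀.₆₈)₂SiO₄) = 183.585 g/mol, so wt% O = 63.996/183.585 × 100 = 34.86%.
40.81 − 34.86 = 5.95 pp.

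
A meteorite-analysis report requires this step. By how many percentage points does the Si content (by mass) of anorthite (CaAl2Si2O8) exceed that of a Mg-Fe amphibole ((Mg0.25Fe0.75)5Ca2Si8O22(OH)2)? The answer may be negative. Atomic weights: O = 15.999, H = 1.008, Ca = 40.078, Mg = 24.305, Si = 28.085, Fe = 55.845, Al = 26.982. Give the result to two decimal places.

M(CaAl2Si2O8) = 278.204 g/mol, so wt% Si = 56.170/278.204 × 100 = 20.19%.
M((Mg0.25Fe0.75)5Ca2Si8O22(OH)2) = 930.628 g/mol, so wt% Si = 224.680/930.628 × 100 = 24.14%.
20.19 − 24.14 = -3.95 pp.

-3.95 percentage points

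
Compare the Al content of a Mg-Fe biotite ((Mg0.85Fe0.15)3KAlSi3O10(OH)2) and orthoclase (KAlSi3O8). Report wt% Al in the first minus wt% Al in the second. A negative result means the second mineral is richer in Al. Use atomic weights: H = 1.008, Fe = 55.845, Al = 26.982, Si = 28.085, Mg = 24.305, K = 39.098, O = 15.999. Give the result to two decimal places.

M((Mg0.85Fe0.15)3KAlSi3O10(OH)2) = 431.447 g/mol, so wt% Al = 26.982/431.447 × 100 = 6.25%.
M(KAlSi3O8) = 278.327 g/mol, so wt% Al = 26.982/278.327 × 100 = 9.69%.
6.25 − 9.69 = -3.44 pp.

-3.44 percentage points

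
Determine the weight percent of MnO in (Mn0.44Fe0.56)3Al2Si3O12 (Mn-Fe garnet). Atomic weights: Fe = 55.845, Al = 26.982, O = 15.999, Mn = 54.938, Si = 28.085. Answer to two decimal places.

Formula mass = 496.545 g/mol.
1.32 Mn → 1.3200 mol MnO per formula unit; M(MnO) = 70.937, so MnO mass = 93.637 g.
93.637/496.545 × 100 = 18.86 wt%.

18.86 wt%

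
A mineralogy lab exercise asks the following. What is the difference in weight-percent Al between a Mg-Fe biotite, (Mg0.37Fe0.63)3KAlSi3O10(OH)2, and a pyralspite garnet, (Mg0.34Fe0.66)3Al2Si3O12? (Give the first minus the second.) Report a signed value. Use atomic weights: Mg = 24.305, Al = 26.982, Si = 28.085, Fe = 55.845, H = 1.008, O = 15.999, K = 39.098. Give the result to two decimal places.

-5.93 percentage points

First mineral: 26.982 g Al in 476.865 g formula = 5.66 wt% Al.
Second mineral: 53.964 g Al in 465.571 g formula = 11.59 wt% Al.
5.66% − 11.59% gives a difference of -5.93 percentage points.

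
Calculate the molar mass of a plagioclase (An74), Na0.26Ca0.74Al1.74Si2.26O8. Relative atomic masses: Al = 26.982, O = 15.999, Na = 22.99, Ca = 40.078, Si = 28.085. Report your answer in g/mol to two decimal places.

274.05 g/mol

Na: 0.26 × 22.99 = 5.9774
Ca: 0.74 × 40.078 = 29.6577
Al: 1.74 × 26.982 = 46.9487
Si: 2.26 × 28.085 = 63.4721
O: 8 × 15.999 = 127.9920
Summing the contributions gives the formula mass.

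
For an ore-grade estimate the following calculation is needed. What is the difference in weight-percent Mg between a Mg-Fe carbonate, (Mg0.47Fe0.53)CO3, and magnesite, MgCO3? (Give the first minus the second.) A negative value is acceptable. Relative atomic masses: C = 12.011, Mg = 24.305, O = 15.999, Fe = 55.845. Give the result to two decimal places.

Mg in (Mg0.47Fe0.53)CO3: molar mass 101.029 g/mol; 0.47×24.305 = 11.423 g → 11.31 wt%.
Mg in MgCO3: molar mass 84.313 g/mol; 1×24.305 = 24.305 g → 28.83 wt%.
Difference = 11.31 − 28.83 = -17.52 percentage points.

-17.52 percentage points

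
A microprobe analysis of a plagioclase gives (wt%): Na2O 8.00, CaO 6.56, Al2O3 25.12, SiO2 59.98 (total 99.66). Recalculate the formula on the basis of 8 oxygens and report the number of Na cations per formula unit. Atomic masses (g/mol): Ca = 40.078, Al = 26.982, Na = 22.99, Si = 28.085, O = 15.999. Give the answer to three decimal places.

Na2O: 8.00/61.979 = 0.12908 mol → 0.25816 mol Na, 0.12908 mol O.
CaO: 6.56/56.077 = 0.11698 mol → 0.11698 mol Ca, 0.11698 mol O.
Al2O3: 25.12/101.961 = 0.24637 mol → 0.49274 mol Al, 0.73911 mol O.
SiO2: 59.98/60.083 = 0.99829 mol → 0.99829 mol Si, 1.99658 mol O.
Total oxygen = 2.98175 mol. Normalization factor = 8/2.98175 = 2.68299.
Na per 8 O = 0.25816 × 2.68299 = 0.693.

0.693 Na apfu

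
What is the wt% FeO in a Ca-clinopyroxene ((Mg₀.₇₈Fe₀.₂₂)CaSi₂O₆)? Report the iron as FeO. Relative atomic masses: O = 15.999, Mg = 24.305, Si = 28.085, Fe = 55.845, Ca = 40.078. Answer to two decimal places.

Molar mass of (Mg₀.₇₈Fe₀.₂₂)CaSi₂O₆ = 0.78·24.305 + 0.22·55.845 + 1·40.078 + 2·28.085 + 6·15.999 = 223.486 g/mol.
Each formula unit contains 0.22 Fe, equivalent to 0.22/1 = 0.2200 mol FeO.
M(FeO) = 1×55.845 + 1×15.999 = 71.844 g/mol.
Mass of FeO per formula unit = 0.2200 × 71.844 = 15.806 g.
FeO wt% = 15.806 / 223.486 × 100 = 7.07%.

7.07 wt%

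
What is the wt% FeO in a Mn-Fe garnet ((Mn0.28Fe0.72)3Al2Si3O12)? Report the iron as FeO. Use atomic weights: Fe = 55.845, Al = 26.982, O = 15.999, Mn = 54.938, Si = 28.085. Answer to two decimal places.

Molar mass of (Mn0.28Fe0.72)3Al2Si3O12 = 0.84×54.938 + 2.16×55.845 + 2×26.982 + 3×28.085 + 12×15.999 = 496.980 g/mol.
Each formula unit contains 2.16 Fe, equivalent to 2.16/1 = 2.1600 mol FeO.
M(FeO) = 1×55.845 + 1×15.999 = 71.844 g/mol.
Mass of FeO per formula unit = 2.1600 × 71.844 = 155.183 g.
FeO wt% = 155.183 / 496.980 × 100 = 31.23%.

31.23 wt%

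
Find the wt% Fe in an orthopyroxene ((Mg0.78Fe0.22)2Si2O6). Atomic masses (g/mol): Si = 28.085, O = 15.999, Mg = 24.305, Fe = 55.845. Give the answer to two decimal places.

11.45 weight percent

M((Mg0.78Fe0.22)2Si2O6) = 214.652 g/mol.
Fe contributes 0.44 × 55.845 = 24.572 g per mole.
24.572/214.652 = 0.1145 → 11.45%.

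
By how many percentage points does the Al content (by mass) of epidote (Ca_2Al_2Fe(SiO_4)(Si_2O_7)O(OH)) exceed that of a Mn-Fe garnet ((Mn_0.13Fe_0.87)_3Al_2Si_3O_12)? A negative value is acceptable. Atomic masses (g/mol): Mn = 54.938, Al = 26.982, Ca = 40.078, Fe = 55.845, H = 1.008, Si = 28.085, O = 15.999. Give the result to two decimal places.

0.32 percentage points

First mineral: 53.964 g Al in 483.215 g formula = 11.17 wt% Al.
Second mineral: 53.964 g Al in 497.388 g formula = 10.85 wt% Al.
11.17% − 10.85% gives a difference of 0.32 percentage points.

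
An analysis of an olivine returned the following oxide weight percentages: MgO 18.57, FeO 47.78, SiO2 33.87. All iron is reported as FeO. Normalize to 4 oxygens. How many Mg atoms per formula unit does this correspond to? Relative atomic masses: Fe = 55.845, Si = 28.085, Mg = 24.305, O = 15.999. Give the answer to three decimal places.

MgO: 18.57/40.304 = 0.46075 mol → 0.46075 mol Mg, 0.46075 mol O.
FeO: 47.78/71.844 = 0.66505 mol → 0.66505 mol Fe, 0.66505 mol O.
SiO2: 33.87/60.083 = 0.56372 mol → 0.56372 mol Si, 1.12744 mol O.
Total oxygen = 2.25324 mol. Normalization factor = 4/2.25324 = 1.77522.
Mg per 4 O = 0.46075 × 1.77522 = 0.818.

0.818 Mg apfu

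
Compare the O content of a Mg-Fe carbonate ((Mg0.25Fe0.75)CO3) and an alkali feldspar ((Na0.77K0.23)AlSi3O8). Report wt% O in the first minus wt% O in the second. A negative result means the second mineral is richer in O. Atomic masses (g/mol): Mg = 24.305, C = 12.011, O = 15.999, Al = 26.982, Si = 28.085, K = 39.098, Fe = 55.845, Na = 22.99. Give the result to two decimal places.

-3.68 percentage points

O in (Mg0.25Fe0.75)CO3: molar mass 107.968 g/mol; 3×15.999 = 47.997 g → 44.45 wt%.
O in (Na0.77K0.23)AlSi3O8: molar mass 265.924 g/mol; 8×15.999 = 127.992 g → 48.13 wt%.
Difference = 44.45 − 48.13 = -3.68 percentage points.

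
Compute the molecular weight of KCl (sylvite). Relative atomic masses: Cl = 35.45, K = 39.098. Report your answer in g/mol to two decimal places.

M = 1(39.098) + 1(35.45)

74.55 g/mol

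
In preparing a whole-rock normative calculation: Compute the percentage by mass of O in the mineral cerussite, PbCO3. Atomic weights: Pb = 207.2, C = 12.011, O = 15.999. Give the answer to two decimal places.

17.96 wt%

Formula mass = 1*207.2 + 1*12.011 + 3*15.999 = 267.208 g/mol, of which 47.997 g is O.
So O makes up 47.997/267.208 = 0.1796 of the mass, i.e. 17.96%.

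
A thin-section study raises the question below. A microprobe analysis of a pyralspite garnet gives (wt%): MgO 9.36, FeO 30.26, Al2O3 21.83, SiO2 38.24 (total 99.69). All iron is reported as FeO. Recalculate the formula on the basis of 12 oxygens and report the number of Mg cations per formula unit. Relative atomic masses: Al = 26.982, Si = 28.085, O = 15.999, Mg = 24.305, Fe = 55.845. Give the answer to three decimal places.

MgO (M=40.304): mol = 0.23224; Mg = 0.23224, O = 0.23224.
FeO (M=71.844): mol = 0.42119; Fe = 0.42119, O = 0.42119.
Al2O3 (M=101.961): mol = 0.21410; Al = 0.42820, O = 0.64230.
SiO2 (M=60.083): mol = 0.63645; Si = 0.63645, O = 1.27290.
ΣO = 2.56863; factor = 12/ΣO = 4.67175.
Mg apfu = 0.23224 × 4.67175 = 1.085.

1.085 Mg apfu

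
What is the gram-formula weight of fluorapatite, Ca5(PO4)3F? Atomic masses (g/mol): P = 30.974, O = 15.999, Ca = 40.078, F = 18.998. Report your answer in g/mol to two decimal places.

504.30 g/mol

Ca: 5 × 40.078 = 200.3900
P: 3 × 30.974 = 92.9220
O: 12 × 15.999 = 191.9880
F: 1 × 18.998 = 18.9980
Summing the contributions gives the formula mass.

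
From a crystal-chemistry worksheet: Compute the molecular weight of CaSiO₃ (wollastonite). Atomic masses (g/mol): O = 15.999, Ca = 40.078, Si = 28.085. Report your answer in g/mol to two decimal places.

116.16 g/mol

M = 1·40.078 + 1·28.085 + 3·15.999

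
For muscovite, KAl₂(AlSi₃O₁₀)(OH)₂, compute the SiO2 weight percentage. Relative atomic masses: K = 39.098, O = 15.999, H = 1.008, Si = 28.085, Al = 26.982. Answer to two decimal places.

45.25 wt%

M(KAl₂(AlSi₃O₁₀)(OH)₂) = 398.303 g/mol; M(SiO2) = 60.083 g/mol.
Moles SiO2 per formula unit = 3 Si ÷ 1 = 3.0000.
SiO2 fraction = (3.0000 × 60.083) / 398.303 = 180.249/398.303 = 0.4525.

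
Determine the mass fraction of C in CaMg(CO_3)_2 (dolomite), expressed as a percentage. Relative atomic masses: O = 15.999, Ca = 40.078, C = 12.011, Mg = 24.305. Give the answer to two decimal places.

Formula mass = 1×40.078 + 1×24.305 + 2×12.011 + 6×15.999 = 184.399 g/mol, of which 24.022 g is C.
So C makes up 24.022/184.399 = 0.1303 of the mass, i.e. 13.03%.

13.03 wt%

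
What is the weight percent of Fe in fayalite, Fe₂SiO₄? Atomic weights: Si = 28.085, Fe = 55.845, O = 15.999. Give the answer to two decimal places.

Molar mass of Fe₂SiO₄: 2×55.845 + 1×28.085 + 4×15.999 = 203.771 g/mol.
Mass of Fe per formula unit: 2 × 55.845 = 111.690 g.
Weight fraction Fe = 111.690 / 203.771 = 0.5481.

54.81 wt%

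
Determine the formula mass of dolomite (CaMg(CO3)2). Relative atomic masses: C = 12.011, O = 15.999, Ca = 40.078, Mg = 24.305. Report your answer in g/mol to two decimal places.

184.40 g/mol

The formula mass is the sum 1×40.078 + 1×24.305 + 2×12.011 + 6×15.999.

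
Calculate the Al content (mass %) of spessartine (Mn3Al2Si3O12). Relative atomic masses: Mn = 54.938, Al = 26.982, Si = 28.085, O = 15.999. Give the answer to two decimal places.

10.90 mass %

Formula mass = 3*54.938 + 2*26.982 + 3*28.085 + 12*15.999 = 495.021 g/mol, of which 53.964 g is Al.
So Al makes up 53.964/495.021 = 0.1090 of the mass, i.e. 10.90%.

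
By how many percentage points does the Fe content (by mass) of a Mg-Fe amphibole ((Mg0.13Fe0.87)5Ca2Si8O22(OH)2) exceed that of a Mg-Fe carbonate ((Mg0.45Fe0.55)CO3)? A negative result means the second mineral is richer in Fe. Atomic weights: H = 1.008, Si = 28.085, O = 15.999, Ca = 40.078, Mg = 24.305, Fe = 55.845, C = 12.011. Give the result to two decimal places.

Fe in (Mg0.13Fe0.87)5Ca2Si8O22(OH)2: molar mass 949.552 g/mol; 4.35×55.845 = 242.926 g → 25.58 wt%.
Fe in (Mg0.45Fe0.55)CO3: molar mass 101.660 g/mol; 0.55×55.845 = 30.715 g → 30.21 wt%.
Difference = 25.58 − 30.21 = -4.63 percentage points.

-4.63 percentage points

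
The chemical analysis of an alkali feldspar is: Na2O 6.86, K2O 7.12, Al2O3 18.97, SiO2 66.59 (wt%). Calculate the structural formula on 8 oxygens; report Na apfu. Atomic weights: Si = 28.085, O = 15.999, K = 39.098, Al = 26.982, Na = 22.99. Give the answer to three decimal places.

0.598 Na apfu

Na2O: 6.86/61.979 = 0.11068 mol → 0.22136 mol Na, 0.11068 mol O.
K2O: 7.12/94.195 = 0.07559 mol → 0.15118 mol K, 0.07559 mol O.
Al2O3: 18.97/101.961 = 0.18605 mol → 0.37210 mol Al, 0.55815 mol O.
SiO2: 66.59/60.083 = 1.10830 mol → 1.10830 mol Si, 2.21660 mol O.
Total oxygen = 2.96102 mol. Normalization factor = 8/2.96102 = 2.70177.
Na per 8 O = 0.22136 × 2.70177 = 0.598.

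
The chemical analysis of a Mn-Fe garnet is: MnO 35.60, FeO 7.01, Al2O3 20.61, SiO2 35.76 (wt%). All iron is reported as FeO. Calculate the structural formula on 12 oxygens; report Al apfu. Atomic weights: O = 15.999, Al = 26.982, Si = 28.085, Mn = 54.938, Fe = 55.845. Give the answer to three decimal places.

2.025 Al apfu

35.60 wt% MnO ÷ 70.937 g/mol = 0.50185 mol, giving 0.50185 Mn and 0.50185 O.
7.01 wt% FeO ÷ 71.844 g/mol = 0.09757 mol, giving 0.09757 Fe and 0.09757 O.
20.61 wt% Al2O3 ÷ 101.961 g/mol = 0.20214 mol, giving 0.40428 Al and 0.60642 O.
35.76 wt% SiO2 ÷ 60.083 g/mol = 0.59518 mol, giving 0.59518 Si and 1.19036 O.
Oxygen sums to 2.39620; scaling by 12/2.39620 = 5.00793 puts the formula on 12 O.
Al: 0.40428 × 5.00793 = 2.025 atoms per formula unit.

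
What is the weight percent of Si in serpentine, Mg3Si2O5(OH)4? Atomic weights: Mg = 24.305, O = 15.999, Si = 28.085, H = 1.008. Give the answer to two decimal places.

20.27 weight percent

M(Mg3Si2O5(OH)4) = 277.108 g/mol.
Si contributes 2 × 28.085 = 56.170 g per mole.
56.170/277.108 = 0.2027 → 20.27%.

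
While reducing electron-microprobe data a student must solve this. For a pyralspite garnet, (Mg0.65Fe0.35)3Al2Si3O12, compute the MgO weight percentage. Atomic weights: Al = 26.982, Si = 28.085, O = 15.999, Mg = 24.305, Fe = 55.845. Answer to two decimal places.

M((Mg0.65Fe0.35)3Al2Si3O12) = 436.239 g/mol; M(MgO) = 40.304 g/mol.
Moles MgO per formula unit = 1.95 Mg ÷ 1 = 1.9500.
MgO fraction = (1.9500 × 40.304) / 436.239 = 78.593/436.239 = 0.1802.

18.02 wt%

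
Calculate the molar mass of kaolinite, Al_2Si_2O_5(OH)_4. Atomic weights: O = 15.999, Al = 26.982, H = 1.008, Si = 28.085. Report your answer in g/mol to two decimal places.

The formula mass is the sum 2×26.982 + 2×28.085 + 9×15.999 + 4×1.008.

258.16 g/mol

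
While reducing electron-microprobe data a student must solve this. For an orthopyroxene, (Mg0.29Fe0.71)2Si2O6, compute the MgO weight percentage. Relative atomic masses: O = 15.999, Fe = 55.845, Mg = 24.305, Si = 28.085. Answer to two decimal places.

Formula mass = 245.561 g/mol.
0.58 Mg → 0.5800 mol MgO per formula unit; M(MgO) = 40.304, so MgO mass = 23.376 g.
23.376/245.561 × 100 = 9.52 wt%.

9.52 wt%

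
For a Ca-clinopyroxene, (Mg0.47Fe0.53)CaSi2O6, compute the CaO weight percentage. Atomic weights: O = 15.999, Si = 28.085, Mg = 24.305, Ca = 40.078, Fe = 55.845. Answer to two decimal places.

M((Mg0.47Fe0.53)CaSi2O6) = 233.263 g/mol; M(CaO) = 56.077 g/mol.
Moles CaO per formula unit = 1 Ca ÷ 1 = 1.0000.
CaO fraction = (1.0000 × 56.077) / 233.263 = 56.077/233.263 = 0.2404.

24.04 wt%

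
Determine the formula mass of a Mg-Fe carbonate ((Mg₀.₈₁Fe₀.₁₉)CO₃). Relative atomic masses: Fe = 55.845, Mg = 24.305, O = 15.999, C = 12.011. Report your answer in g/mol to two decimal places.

90.31 g/mol

The formula mass is the sum 0.81·24.305 + 0.19·55.845 + 1·12.011 + 3·15.999.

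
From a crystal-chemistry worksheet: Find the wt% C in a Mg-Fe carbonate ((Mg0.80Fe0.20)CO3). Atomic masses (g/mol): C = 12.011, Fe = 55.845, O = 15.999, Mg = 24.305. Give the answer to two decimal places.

13.25 mass %

M((Mg0.80Fe0.20)CO3) = 90.621 g/mol.
C contributes 1 × 12.011 = 12.011 g per mole.
12.011/90.621 = 0.1325 → 13.25%.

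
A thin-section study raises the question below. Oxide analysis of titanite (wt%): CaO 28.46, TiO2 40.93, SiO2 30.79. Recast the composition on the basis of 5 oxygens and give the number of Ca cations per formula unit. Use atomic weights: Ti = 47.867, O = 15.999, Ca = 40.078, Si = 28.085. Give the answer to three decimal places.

0.992 Ca apfu

28.46 wt% CaO ÷ 56.077 g/mol = 0.50752 mol, giving 0.50752 Ca and 0.50752 O.
40.93 wt% TiO2 ÷ 79.865 g/mol = 0.51249 mol, giving 0.51249 Ti and 1.02498 O.
30.79 wt% SiO2 ÷ 60.083 g/mol = 0.51246 mol, giving 0.51246 Si and 1.02492 O.
Oxygen sums to 2.55742; scaling by 5/2.55742 = 1.95510 puts the formula on 5 O.
Ca: 0.50752 × 1.95510 = 0.992 atoms per formula unit.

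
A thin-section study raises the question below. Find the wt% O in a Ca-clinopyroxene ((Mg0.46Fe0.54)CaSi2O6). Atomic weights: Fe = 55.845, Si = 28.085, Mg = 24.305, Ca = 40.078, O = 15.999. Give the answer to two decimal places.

41.10 weight percent

Formula mass = 0.46×24.305 + 0.54×55.845 + 1×40.078 + 2×28.085 + 6×15.999 = 233.579 g/mol, of which 95.994 g is O.
So O makes up 95.994/233.579 = 0.4110 of the mass, i.e. 41.10%.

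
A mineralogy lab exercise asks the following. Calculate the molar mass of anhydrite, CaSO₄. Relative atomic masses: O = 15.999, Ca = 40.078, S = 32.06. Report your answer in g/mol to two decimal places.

136.13 g/mol

The formula mass is the sum 1(40.078) + 1(32.06) + 4(15.999).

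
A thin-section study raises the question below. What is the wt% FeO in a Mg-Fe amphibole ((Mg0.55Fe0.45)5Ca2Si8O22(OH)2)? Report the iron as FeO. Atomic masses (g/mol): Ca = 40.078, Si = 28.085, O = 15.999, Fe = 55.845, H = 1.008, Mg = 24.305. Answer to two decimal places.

Molar mass of (Mg0.55Fe0.45)5Ca2Si8O22(OH)2 = 2.75·24.305 + 2.25·55.845 + 2·40.078 + 8·28.085 + 24·15.999 + 2·1.008 = 883.318 g/mol.
Each formula unit contains 2.25 Fe, equivalent to 2.25/1 = 2.2500 mol FeO.
M(FeO) = 1×55.845 + 1×15.999 = 71.844 g/mol.
Mass of FeO per formula unit = 2.2500 × 71.844 = 161.649 g.
FeO wt% = 161.649 / 883.318 × 100 = 18.30%.

18.30 wt%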